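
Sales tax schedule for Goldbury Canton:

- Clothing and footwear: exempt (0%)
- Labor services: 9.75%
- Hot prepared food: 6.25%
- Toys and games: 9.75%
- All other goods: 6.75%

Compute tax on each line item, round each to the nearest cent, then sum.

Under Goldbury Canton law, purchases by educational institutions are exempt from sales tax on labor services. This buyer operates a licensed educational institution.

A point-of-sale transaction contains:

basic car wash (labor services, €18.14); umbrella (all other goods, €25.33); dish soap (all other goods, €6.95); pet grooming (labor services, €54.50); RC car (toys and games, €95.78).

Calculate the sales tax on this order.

€11.52

Basic car wash €18.14: labor services, buyer-exempt → 0% → €0.00
Umbrella €25.33: all other goods → 6.75% → €1.71
Dish soap €6.95: all other goods → 6.75% → €0.47
Pet grooming €54.50: labor services, buyer-exempt → 0% → €0.00
RC car €95.78: toys and games → 9.75% → €9.34
Total tax = €1.71 + €0.47 + €9.34 = €11.52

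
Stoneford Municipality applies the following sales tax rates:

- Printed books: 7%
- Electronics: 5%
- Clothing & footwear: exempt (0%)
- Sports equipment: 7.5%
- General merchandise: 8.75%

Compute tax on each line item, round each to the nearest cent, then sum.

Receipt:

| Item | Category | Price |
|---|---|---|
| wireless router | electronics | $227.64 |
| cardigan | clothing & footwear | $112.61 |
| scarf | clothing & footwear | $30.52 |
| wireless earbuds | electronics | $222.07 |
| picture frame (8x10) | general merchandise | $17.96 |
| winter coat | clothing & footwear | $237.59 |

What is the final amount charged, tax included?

$872.44

Wireless router $227.64: electronics → 5% → $11.38
Cardigan $112.61: clothing & footwear → 0% → $0.00
Scarf $30.52: clothing & footwear → 0% → $0.00
Wireless earbuds $222.07: electronics → 5% → $11.10
Picture frame (8x10) $17.96: general merchandise → 8.75% → $1.57
Winter coat $237.59: clothing & footwear → 0% → $0.00
Subtotal = $848.39; tax = $24.05; total due = $872.44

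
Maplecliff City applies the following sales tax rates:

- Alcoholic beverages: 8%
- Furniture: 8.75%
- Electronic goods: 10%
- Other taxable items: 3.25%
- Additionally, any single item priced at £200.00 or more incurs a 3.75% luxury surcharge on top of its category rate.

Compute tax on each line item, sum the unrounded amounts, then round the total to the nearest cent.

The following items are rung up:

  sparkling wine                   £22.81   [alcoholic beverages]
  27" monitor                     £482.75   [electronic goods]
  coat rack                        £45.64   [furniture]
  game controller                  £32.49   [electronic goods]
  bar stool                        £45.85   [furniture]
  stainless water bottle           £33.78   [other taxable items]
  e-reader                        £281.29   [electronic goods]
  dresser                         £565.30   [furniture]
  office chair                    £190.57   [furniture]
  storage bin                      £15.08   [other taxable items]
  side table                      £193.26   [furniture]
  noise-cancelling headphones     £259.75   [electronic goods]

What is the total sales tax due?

£259.69

Sparkling wine £22.81: alcoholic beverages → 8% → £1.8248
27" monitor £482.75: electronic goods → 10% + 3.75% surcharge = 13.75% → £66.378125
Coat rack £45.64: furniture → 8.75% → £3.9935
Game controller £32.49: electronic goods → 10% → £3.249
Bar stool £45.85: furniture → 8.75% → £4.011875
Stainless water bottle £33.78: other taxable items → 3.25% → £1.09785
E-reader £281.29: electronic goods → 10% + 3.75% surcharge = 13.75% → £38.677375
Dresser £565.30: furniture → 8.75% + 3.75% surcharge = 12.5% → £70.6625
Office chair £190.57: furniture → 8.75% → £16.674875
Storage bin £15.08: other taxable items → 3.25% → £0.4901
Side table £193.26: furniture → 8.75% → £16.91025
Noise-cancelling headphones £259.75: electronic goods → 10% + 3.75% surcharge = 13.75% → £35.715625
Unrounded tax sum = £259.685875 → £259.69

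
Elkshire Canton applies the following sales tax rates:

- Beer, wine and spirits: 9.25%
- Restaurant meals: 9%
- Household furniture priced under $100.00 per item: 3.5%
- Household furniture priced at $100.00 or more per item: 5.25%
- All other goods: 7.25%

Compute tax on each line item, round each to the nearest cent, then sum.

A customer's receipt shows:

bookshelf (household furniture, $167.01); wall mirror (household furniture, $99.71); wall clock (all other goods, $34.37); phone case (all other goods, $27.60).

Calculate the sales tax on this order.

Bookshelf $167.01: household furniture, $100.00 or more → 5.25% → $8.77
Wall mirror $99.71: household furniture, under $100.00 → 3.5% → $3.49
Wall clock $34.37: all other goods → 7.25% → $2.49
Phone case $27.60: all other goods → 7.25% → $2.00
Total tax = $8.77 + $3.49 + $2.49 + $2.00 = $16.75

$16.75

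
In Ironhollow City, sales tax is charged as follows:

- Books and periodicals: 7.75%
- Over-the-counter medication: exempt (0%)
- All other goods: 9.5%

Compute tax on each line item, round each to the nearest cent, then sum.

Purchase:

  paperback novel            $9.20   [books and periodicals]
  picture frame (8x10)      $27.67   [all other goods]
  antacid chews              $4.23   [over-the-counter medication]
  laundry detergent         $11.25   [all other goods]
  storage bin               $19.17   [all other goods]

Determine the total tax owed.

$6.23

Paperback novel $9.20: books and periodicals → 7.75% → $0.71
Picture frame (8x10) $27.67: all other goods → 9.5% → $2.63
Antacid chews $4.23: over-the-counter medication → 0% → $0.00
Laundry detergent $11.25: all other goods → 9.5% → $1.07
Storage bin $19.17: all other goods → 9.5% → $1.82
Total tax = $0.71 + $2.63 + $1.07 + $1.82 = $6.23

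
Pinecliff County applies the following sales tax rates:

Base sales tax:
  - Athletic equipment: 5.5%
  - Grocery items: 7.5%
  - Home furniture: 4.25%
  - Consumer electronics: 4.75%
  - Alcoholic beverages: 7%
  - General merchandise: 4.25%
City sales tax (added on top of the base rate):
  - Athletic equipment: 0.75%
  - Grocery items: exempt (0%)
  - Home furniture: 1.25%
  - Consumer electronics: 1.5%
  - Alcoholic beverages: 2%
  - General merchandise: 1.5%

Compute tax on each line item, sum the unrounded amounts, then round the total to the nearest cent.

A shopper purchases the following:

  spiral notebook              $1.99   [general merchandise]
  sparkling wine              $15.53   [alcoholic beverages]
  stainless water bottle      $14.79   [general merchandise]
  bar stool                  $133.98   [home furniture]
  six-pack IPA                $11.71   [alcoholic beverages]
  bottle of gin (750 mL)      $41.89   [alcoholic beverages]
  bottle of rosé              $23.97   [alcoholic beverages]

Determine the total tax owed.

$16.71

Spiral notebook $1.99: general merchandise → 4.25% + 1.5% city = 5.75% → $0.114425
Sparkling wine $15.53: alcoholic beverages → 7% + 2% city = 9% → $1.3977
Stainless water bottle $14.79: general merchandise → 4.25% + 1.5% city = 5.75% → $0.850425
Bar stool $133.98: home furniture → 4.25% + 1.25% city = 5.5% → $7.3689
Six-pack IPA $11.71: alcoholic beverages → 7% + 2% city = 9% → $1.0539
Bottle of gin (750 mL) $41.89: alcoholic beverages → 7% + 2% city = 9% → $3.7701
Bottle of rosé $23.97: alcoholic beverages → 7% + 2% city = 9% → $2.1573
Unrounded tax sum = $16.71275 → $16.71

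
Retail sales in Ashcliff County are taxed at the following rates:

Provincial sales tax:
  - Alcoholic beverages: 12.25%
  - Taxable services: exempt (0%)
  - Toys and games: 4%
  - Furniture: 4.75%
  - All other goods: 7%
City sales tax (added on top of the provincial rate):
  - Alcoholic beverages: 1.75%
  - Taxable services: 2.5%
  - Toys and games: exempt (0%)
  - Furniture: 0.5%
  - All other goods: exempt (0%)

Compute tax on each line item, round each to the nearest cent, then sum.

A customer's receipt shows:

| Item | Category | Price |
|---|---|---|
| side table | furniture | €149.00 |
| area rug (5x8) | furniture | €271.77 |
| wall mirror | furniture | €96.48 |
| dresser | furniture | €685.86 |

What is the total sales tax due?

Side table €149.00: furniture → 4.75% + 0.5% city = 5.25% → €7.82
Area rug (5x8) €271.77: furniture → 4.75% + 0.5% city = 5.25% → €14.27
Wall mirror €96.48: furniture → 4.75% + 0.5% city = 5.25% → €5.07
Dresser €685.86: furniture → 4.75% + 0.5% city = 5.25% → €36.01
Total tax = €7.82 + €14.27 + €5.07 + €36.01 = €63.17

€63.17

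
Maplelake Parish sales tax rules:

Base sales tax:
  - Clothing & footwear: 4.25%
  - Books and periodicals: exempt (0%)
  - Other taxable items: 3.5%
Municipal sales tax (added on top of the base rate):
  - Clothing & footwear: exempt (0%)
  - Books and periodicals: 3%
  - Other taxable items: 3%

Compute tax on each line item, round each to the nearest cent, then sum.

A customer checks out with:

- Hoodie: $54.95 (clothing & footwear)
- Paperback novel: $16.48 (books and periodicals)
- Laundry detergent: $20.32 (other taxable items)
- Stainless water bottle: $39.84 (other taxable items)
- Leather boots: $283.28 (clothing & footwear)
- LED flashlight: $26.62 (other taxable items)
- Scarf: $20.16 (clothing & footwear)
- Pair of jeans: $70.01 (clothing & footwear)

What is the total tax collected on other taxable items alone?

$5.64

Laundry detergent $20.32: other taxable items → 3.5% + 3% municipal = 6.5% → $1.32
Stainless water bottle $39.84: other taxable items → 3.5% + 3% municipal = 6.5% → $2.59
LED flashlight $26.62: other taxable items → 3.5% + 3% municipal = 6.5% → $1.73
Tax on other taxable items = $1.32 + $2.59 + $1.73 = $5.64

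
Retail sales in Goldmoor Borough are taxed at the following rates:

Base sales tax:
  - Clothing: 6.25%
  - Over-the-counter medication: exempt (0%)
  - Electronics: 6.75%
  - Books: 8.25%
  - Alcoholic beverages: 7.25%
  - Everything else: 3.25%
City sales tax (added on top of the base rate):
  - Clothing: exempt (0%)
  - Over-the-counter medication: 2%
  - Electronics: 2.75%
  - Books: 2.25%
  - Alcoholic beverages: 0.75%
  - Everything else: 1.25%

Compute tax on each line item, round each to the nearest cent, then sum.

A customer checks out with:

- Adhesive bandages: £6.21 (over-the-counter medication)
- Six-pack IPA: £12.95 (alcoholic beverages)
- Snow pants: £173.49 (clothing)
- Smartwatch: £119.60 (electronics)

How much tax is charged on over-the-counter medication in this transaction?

Adhesive bandages £6.21: over-the-counter medication → 0% + 2% city = 2% → £0.12
Tax on over-the-counter medication = £0.12

£0.12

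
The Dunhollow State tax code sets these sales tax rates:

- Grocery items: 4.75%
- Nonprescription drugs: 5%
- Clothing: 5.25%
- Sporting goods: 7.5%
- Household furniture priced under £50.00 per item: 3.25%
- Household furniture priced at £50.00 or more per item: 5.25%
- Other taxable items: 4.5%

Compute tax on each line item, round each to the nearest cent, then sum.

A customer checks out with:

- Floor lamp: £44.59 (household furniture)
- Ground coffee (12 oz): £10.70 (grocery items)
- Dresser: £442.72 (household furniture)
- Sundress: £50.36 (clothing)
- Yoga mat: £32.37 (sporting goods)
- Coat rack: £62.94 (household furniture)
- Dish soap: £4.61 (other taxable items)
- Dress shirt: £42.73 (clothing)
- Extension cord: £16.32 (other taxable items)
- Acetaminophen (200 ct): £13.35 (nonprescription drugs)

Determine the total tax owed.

£37.42

Floor lamp £44.59: household furniture, under £50.00 → 3.25% → £1.45
Ground coffee (12 oz) £10.70: grocery items → 4.75% → £0.51
Dresser £442.72: household furniture, £50.00 or more → 5.25% → £23.24
Sundress £50.36: clothing → 5.25% → £2.64
Yoga mat £32.37: sporting goods → 7.5% → £2.43
Coat rack £62.94: household furniture, £50.00 or more → 5.25% → £3.30
Dish soap £4.61: other taxable items → 4.5% → £0.21
Dress shirt £42.73: clothing → 5.25% → £2.24
Extension cord £16.32: other taxable items → 4.5% → £0.73
Acetaminophen (200 ct) £13.35: nonprescription drugs → 5% → £0.67
Total tax = £1.45 + £0.51 + £23.24 + £2.64 + £2.43 + £3.30 + £0.21 + £2.24 + £0.73 + £0.67 = £37.42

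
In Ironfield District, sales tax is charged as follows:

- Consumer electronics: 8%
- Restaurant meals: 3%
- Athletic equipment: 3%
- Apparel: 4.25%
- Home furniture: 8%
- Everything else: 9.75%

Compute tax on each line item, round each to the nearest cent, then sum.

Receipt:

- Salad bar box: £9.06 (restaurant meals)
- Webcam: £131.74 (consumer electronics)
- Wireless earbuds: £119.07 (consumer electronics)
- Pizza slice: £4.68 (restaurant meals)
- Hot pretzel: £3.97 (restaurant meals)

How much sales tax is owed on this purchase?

£20.60

Salad bar box £9.06: restaurant meals → 3% → £0.27
Webcam £131.74: consumer electronics → 8% → £10.54
Wireless earbuds £119.07: consumer electronics → 8% → £9.53
Pizza slice £4.68: restaurant meals → 3% → £0.14
Hot pretzel £3.97: restaurant meals → 3% → £0.12
Total tax = £0.27 + £10.54 + £9.53 + £0.14 + £0.12 = £20.60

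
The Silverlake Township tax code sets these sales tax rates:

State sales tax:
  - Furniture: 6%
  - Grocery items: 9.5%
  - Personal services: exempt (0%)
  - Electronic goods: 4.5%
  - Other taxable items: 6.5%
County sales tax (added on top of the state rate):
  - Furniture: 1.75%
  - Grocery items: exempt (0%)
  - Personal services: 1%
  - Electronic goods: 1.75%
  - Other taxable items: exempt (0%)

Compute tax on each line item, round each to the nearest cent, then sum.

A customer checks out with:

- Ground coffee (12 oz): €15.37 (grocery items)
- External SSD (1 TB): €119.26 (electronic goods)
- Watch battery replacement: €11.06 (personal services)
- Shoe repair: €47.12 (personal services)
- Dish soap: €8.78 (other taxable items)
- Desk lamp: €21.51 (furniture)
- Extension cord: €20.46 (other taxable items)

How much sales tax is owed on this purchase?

€13.06

Ground coffee (12 oz) €15.37: grocery items → 9.5% + 0% county = 9.5% → €1.46
External SSD (1 TB) €119.26: electronic goods → 4.5% + 1.75% county = 6.25% → €7.45
Watch battery replacement €11.06: personal services → 0% + 1% county = 1% → €0.11
Shoe repair €47.12: personal services → 0% + 1% county = 1% → €0.47
Dish soap €8.78: other taxable items → 6.5% + 0% county = 6.5% → €0.57
Desk lamp €21.51: furniture → 6% + 1.75% county = 7.75% → €1.67
Extension cord €20.46: other taxable items → 6.5% + 0% county = 6.5% → €1.33
Total tax = €1.46 + €7.45 + €0.11 + €0.47 + €0.57 + €1.67 + €1.33 = €13.06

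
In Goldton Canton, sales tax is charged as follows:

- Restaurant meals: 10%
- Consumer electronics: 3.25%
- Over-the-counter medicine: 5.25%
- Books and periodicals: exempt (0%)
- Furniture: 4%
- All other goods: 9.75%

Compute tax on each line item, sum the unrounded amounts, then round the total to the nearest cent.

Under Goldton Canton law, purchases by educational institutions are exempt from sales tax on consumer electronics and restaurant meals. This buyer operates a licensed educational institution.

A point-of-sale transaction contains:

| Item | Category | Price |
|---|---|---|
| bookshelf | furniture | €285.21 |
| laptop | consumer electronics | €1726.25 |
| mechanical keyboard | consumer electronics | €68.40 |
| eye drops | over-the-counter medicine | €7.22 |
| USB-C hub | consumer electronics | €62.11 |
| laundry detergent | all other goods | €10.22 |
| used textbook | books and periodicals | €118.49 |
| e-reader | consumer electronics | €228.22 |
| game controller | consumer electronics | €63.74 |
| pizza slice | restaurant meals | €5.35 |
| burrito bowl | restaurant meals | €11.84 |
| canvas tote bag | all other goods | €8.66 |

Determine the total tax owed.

€13.63

Bookshelf €285.21: furniture → 4% → €11.4084
Laptop €1726.25: consumer electronics, buyer-exempt → 0% → €0.00
Mechanical keyboard €68.40: consumer electronics, buyer-exempt → 0% → €0.00
Eye drops €7.22: over-the-counter medicine → 5.25% → €0.37905
USB-C hub €62.11: consumer electronics, buyer-exempt → 0% → €0.00
Laundry detergent €10.22: all other goods → 9.75% → €0.99645
Used textbook €118.49: books and periodicals → 0% → €0.00
E-reader €228.22: consumer electronics, buyer-exempt → 0% → €0.00
Game controller €63.74: consumer electronics, buyer-exempt → 0% → €0.00
Pizza slice €5.35: restaurant meals, buyer-exempt → 0% → €0.00
Burrito bowl €11.84: restaurant meals, buyer-exempt → 0% → €0.00
Canvas tote bag €8.66: all other goods → 9.75% → €0.84435
Unrounded tax sum = €13.62825 → €13.63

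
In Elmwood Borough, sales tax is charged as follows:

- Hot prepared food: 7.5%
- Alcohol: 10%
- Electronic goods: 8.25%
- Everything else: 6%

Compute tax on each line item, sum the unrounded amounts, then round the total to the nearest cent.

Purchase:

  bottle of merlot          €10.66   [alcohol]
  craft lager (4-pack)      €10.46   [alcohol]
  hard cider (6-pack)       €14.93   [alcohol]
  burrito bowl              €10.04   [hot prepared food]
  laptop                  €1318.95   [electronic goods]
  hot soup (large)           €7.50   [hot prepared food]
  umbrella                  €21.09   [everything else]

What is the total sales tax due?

Bottle of merlot €10.66: alcohol → 10% → €1.066
Craft lager (4-pack) €10.46: alcohol → 10% → €1.046
Hard cider (6-pack) €14.93: alcohol → 10% → €1.493
Burrito bowl €10.04: hot prepared food → 7.5% → €0.753
Laptop €1318.95: electronic goods → 8.25% → €108.813375
Hot soup (large) €7.50: hot prepared food → 7.5% → €0.5625
Umbrella €21.09: everything else → 6% → €1.2654
Unrounded tax sum = €114.999275 → €115.00

€115.00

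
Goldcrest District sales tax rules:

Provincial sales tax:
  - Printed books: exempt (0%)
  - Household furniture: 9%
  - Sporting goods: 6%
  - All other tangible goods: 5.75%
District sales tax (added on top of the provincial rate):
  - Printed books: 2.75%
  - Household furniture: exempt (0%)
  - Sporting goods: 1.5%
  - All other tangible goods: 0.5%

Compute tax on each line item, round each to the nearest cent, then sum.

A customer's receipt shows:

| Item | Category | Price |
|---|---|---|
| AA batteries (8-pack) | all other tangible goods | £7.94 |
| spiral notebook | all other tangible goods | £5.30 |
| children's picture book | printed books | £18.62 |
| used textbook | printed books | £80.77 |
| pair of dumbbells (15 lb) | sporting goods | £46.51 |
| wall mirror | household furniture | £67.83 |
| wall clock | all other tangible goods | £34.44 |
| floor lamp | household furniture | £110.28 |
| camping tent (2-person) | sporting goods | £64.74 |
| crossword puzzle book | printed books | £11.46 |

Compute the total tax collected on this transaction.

£30.41

AA batteries (8-pack) £7.94: all other tangible goods → 5.75% + 0.5% district = 6.25% → £0.50
Spiral notebook £5.30: all other tangible goods → 5.75% + 0.5% district = 6.25% → £0.33
Children's picture book £18.62: printed books → 0% + 2.75% district = 2.75% → £0.51
Used textbook £80.77: printed books → 0% + 2.75% district = 2.75% → £2.22
Pair of dumbbells (15 lb) £46.51: sporting goods → 6% + 1.5% district = 7.5% → £3.49
Wall mirror £67.83: household furniture → 9% + 0% district = 9% → £6.10
Wall clock £34.44: all other tangible goods → 5.75% + 0.5% district = 6.25% → £2.15
Floor lamp £110.28: household furniture → 9% + 0% district = 9% → £9.93
Camping tent (2-person) £64.74: sporting goods → 6% + 1.5% district = 7.5% → £4.86
Crossword puzzle book £11.46: printed books → 0% + 2.75% district = 2.75% → £0.32
Total tax = £0.50 + £0.33 + £0.51 + £2.22 + £3.49 + £6.10 + £2.15 + £9.93 + £4.86 + £0.32 = £30.41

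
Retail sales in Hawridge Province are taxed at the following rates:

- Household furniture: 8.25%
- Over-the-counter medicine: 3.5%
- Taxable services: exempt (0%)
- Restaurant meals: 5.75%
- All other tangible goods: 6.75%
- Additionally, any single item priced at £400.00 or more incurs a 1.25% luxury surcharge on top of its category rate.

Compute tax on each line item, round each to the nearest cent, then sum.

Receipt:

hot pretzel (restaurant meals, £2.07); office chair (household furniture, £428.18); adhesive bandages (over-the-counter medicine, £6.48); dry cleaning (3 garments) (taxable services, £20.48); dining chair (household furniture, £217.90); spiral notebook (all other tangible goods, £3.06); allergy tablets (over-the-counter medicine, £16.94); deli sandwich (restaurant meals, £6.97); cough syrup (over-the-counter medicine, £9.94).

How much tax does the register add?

Hot pretzel £2.07: restaurant meals → 5.75% → £0.12
Office chair £428.18: household furniture → 8.25% + 1.25% surcharge = 9.5% → £40.68
Adhesive bandages £6.48: over-the-counter medicine → 3.5% → £0.23
Dry cleaning (3 garments) £20.48: taxable services → 0% → £0.00
Dining chair £217.90: household furniture → 8.25% → £17.98
Spiral notebook £3.06: all other tangible goods → 6.75% → £0.21
Allergy tablets £16.94: over-the-counter medicine → 3.5% → £0.59
Deli sandwich £6.97: restaurant meals → 5.75% → £0.40
Cough syrup £9.94: over-the-counter medicine → 3.5% → £0.35
Total tax = £0.12 + £40.68 + £0.23 + £17.98 + £0.21 + £0.59 + £0.40 + £0.35 = £60.56

£60.56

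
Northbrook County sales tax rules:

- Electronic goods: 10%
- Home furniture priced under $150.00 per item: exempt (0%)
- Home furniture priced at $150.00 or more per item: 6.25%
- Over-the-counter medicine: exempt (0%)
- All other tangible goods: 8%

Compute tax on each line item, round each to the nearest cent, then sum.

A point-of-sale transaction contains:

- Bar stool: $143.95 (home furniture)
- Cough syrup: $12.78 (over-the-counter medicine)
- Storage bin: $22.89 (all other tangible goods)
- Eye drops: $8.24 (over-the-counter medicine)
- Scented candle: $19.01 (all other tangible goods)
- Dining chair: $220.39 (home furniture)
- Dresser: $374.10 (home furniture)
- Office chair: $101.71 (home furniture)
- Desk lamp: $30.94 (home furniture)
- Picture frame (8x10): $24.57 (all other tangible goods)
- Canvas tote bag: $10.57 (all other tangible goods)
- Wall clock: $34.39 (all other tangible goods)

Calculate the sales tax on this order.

Bar stool $143.95: home furniture, under $150.00 → 0% → $0.00
Cough syrup $12.78: over-the-counter medicine → 0% → $0.00
Storage bin $22.89: all other tangible goods → 8% → $1.83
Eye drops $8.24: over-the-counter medicine → 0% → $0.00
Scented candle $19.01: all other tangible goods → 8% → $1.52
Dining chair $220.39: home furniture, $150.00 or more → 6.25% → $13.77
Dresser $374.10: home furniture, $150.00 or more → 6.25% → $23.38
Office chair $101.71: home furniture, under $150.00 → 0% → $0.00
Desk lamp $30.94: home furniture, under $150.00 → 0% → $0.00
Picture frame (8x10) $24.57: all other tangible goods → 8% → $1.97
Canvas tote bag $10.57: all other tangible goods → 8% → $0.85
Wall clock $34.39: all other tangible goods → 8% → $2.75
Total tax = $1.83 + $1.52 + $13.77 + $23.38 + $1.97 + $0.85 + $2.75 = $46.07

$46.07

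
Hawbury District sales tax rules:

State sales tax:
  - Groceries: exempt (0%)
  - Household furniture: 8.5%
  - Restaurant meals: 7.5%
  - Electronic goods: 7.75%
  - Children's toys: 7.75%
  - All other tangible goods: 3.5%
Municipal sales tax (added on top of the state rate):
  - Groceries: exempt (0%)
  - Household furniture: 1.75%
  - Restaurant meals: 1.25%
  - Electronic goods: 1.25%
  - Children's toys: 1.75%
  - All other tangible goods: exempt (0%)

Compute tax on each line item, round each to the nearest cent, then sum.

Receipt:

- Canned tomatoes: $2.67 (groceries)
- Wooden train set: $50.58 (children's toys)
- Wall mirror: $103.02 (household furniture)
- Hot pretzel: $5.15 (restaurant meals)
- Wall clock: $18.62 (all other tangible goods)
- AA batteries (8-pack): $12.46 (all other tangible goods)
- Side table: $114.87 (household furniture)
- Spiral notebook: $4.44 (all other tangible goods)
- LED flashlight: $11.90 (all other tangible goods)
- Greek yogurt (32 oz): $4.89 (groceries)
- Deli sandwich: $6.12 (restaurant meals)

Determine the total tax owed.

$29.80

Canned tomatoes $2.67: groceries → 0% + 0% municipal = 0% → $0.00
Wooden train set $50.58: children's toys → 7.75% + 1.75% municipal = 9.5% → $4.81
Wall mirror $103.02: household furniture → 8.5% + 1.75% municipal = 10.25% → $10.56
Hot pretzel $5.15: restaurant meals → 7.5% + 1.25% municipal = 8.75% → $0.45
Wall clock $18.62: all other tangible goods → 3.5% + 0% municipal = 3.5% → $0.65
AA batteries (8-pack) $12.46: all other tangible goods → 3.5% + 0% municipal = 3.5% → $0.44
Side table $114.87: household furniture → 8.5% + 1.75% municipal = 10.25% → $11.77
Spiral notebook $4.44: all other tangible goods → 3.5% + 0% municipal = 3.5% → $0.16
LED flashlight $11.90: all other tangible goods → 3.5% + 0% municipal = 3.5% → $0.42
Greek yogurt (32 oz) $4.89: groceries → 0% + 0% municipal = 0% → $0.00
Deli sandwich $6.12: restaurant meals → 7.5% + 1.25% municipal = 8.75% → $0.54
Total tax = $4.81 + $10.56 + $0.45 + $0.65 + $0.44 + $11.77 + $0.16 + $0.42 + $0.54 = $29.80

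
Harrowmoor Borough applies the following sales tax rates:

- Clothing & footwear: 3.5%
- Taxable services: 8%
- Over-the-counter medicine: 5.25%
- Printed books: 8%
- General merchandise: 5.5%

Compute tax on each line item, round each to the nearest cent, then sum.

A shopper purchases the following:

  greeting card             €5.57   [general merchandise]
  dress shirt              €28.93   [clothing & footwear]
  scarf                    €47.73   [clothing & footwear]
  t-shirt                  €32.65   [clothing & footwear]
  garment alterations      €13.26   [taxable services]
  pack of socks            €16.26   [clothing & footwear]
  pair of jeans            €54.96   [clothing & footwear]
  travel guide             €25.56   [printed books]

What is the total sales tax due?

Greeting card €5.57: general merchandise → 5.5% → €0.31
Dress shirt €28.93: clothing & footwear → 3.5% → €1.01
Scarf €47.73: clothing & footwear → 3.5% → €1.67
T-shirt €32.65: clothing & footwear → 3.5% → €1.14
Garment alterations €13.26: taxable services → 8% → €1.06
Pack of socks €16.26: clothing & footwear → 3.5% → €0.57
Pair of jeans €54.96: clothing & footwear → 3.5% → €1.92
Travel guide €25.56: printed books → 8% → €2.04
Total tax = €0.31 + €1.01 + €1.67 + €1.14 + €1.06 + €0.57 + €1.92 + €2.04 = €9.72

€9.72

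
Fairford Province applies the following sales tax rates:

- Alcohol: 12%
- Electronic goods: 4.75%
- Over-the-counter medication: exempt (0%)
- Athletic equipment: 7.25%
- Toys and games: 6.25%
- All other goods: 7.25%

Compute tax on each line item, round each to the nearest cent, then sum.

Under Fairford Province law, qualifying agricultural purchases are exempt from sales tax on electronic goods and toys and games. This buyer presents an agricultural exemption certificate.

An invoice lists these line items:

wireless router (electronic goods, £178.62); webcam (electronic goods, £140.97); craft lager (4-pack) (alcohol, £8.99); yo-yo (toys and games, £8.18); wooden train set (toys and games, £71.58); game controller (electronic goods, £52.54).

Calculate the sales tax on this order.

Wireless router £178.62: electronic goods, buyer-exempt → 0% → £0.00
Webcam £140.97: electronic goods, buyer-exempt → 0% → £0.00
Craft lager (4-pack) £8.99: alcohol → 12% → £1.08
Yo-yo £8.18: toys and games, buyer-exempt → 0% → £0.00
Wooden train set £71.58: toys and games, buyer-exempt → 0% → £0.00
Game controller £52.54: electronic goods, buyer-exempt → 0% → £0.00
Total tax = £1.08

£1.08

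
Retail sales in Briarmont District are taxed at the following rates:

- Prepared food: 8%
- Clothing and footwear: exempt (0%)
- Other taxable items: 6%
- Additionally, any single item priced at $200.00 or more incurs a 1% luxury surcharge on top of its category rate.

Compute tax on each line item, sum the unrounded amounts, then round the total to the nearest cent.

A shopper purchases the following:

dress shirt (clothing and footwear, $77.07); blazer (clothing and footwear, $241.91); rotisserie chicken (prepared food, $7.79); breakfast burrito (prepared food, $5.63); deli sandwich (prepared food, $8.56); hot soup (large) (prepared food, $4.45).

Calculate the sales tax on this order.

Dress shirt $77.07: clothing and footwear → 0% → $0.00
Blazer $241.91: clothing and footwear → 0% + 1% surcharge = 1% → $2.4191
Rotisserie chicken $7.79: prepared food → 8% → $0.6232
Breakfast burrito $5.63: prepared food → 8% → $0.4504
Deli sandwich $8.56: prepared food → 8% → $0.6848
Hot soup (large) $4.45: prepared food → 8% → $0.356
Unrounded tax sum = $4.5335 → $4.53

$4.53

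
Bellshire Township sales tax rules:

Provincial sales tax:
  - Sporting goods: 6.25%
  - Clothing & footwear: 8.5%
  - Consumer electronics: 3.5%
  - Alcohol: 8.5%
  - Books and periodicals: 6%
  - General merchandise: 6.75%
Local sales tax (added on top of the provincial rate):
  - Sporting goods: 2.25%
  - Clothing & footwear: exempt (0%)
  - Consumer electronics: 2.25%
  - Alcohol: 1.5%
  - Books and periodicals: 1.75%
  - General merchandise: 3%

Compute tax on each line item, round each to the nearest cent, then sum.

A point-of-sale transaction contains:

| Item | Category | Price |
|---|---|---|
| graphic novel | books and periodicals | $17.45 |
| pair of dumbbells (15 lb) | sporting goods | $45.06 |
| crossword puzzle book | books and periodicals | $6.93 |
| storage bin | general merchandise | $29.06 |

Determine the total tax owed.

$8.55

Graphic novel $17.45: books and periodicals → 6% + 1.75% local = 7.75% → $1.35
Pair of dumbbells (15 lb) $45.06: sporting goods → 6.25% + 2.25% local = 8.5% → $3.83
Crossword puzzle book $6.93: books and periodicals → 6% + 1.75% local = 7.75% → $0.54
Storage bin $29.06: general merchandise → 6.75% + 3% local = 9.75% → $2.83
Total tax = $1.35 + $3.83 + $0.54 + $2.83 = $8.55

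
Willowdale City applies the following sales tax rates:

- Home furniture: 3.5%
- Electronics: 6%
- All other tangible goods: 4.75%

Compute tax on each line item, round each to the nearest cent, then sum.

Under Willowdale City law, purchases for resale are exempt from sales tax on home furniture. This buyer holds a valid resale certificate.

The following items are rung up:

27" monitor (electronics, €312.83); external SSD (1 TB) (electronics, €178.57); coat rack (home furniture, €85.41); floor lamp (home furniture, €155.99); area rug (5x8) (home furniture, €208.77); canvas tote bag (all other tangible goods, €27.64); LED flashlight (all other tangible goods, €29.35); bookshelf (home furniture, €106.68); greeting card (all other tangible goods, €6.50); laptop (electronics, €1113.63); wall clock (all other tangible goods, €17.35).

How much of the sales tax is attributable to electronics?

€96.30

27" monitor €312.83: electronics → 6% → €18.77
External SSD (1 TB) €178.57: electronics → 6% → €10.71
Laptop €1113.63: electronics → 6% → €66.82
Tax on electronics = €18.77 + €10.71 + €66.82 = €96.30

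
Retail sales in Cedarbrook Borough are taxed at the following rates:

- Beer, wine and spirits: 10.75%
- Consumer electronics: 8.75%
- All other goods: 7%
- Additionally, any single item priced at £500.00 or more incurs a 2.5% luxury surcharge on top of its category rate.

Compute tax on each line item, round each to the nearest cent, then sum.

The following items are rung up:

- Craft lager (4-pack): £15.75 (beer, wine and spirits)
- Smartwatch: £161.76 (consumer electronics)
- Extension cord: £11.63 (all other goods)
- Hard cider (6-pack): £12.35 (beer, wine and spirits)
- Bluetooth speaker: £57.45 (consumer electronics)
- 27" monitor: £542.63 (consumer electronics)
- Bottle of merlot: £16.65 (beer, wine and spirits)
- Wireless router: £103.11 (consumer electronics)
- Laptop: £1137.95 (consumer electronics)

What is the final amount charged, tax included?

£2282.17

Craft lager (4-pack) £15.75: beer, wine and spirits → 10.75% → £1.69
Smartwatch £161.76: consumer electronics → 8.75% → £14.15
Extension cord £11.63: all other goods → 7% → £0.81
Hard cider (6-pack) £12.35: beer, wine and spirits → 10.75% → £1.33
Bluetooth speaker £57.45: consumer electronics → 8.75% → £5.03
27" monitor £542.63: consumer electronics → 8.75% + 2.5% surcharge = 11.25% → £61.05
Bottle of merlot £16.65: beer, wine and spirits → 10.75% → £1.79
Wireless router £103.11: consumer electronics → 8.75% → £9.02
Laptop £1137.95: consumer electronics → 8.75% + 2.5% surcharge = 11.25% → £128.02
Subtotal = £2059.28; tax = £222.89; total due = £2282.17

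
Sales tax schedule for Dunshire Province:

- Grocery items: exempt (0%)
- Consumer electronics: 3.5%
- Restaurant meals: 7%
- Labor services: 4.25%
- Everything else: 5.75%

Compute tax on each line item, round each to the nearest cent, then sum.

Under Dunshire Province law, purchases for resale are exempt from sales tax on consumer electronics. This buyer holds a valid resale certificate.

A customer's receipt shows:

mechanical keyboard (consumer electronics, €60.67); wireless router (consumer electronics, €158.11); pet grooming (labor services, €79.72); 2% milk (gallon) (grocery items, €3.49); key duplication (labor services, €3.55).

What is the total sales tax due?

€3.54

Mechanical keyboard €60.67: consumer electronics, buyer-exempt → 0% → €0.00
Wireless router €158.11: consumer electronics, buyer-exempt → 0% → €0.00
Pet grooming €79.72: labor services → 4.25% → €3.39
2% milk (gallon) €3.49: grocery items → 0% → €0.00
Key duplication €3.55: labor services → 4.25% → €0.15
Total tax = €3.39 + €0.15 = €3.54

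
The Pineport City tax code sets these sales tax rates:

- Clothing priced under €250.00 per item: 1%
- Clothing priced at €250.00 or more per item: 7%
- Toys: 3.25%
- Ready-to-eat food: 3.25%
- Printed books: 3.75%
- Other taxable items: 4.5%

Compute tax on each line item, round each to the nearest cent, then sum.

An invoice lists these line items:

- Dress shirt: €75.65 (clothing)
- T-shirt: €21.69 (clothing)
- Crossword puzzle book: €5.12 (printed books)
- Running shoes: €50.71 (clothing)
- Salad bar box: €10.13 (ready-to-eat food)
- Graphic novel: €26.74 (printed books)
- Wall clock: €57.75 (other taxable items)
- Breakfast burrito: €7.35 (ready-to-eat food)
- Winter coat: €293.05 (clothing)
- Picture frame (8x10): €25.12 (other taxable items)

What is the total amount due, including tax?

€600.80

Dress shirt €75.65: clothing, under €250.00 → 1% → €0.76
T-shirt €21.69: clothing, under €250.00 → 1% → €0.22
Crossword puzzle book €5.12: printed books → 3.75% → €0.19
Running shoes €50.71: clothing, under €250.00 → 1% → €0.51
Salad bar box €10.13: ready-to-eat food → 3.25% → €0.33
Graphic novel €26.74: printed books → 3.75% → €1.00
Wall clock €57.75: other taxable items → 4.5% → €2.60
Breakfast burrito €7.35: ready-to-eat food → 3.25% → €0.24
Winter coat €293.05: clothing, €250.00 or more → 7% → €20.51
Picture frame (8x10) €25.12: other taxable items → 4.5% → €1.13
Subtotal = €573.31; tax = €27.49; total due = €600.80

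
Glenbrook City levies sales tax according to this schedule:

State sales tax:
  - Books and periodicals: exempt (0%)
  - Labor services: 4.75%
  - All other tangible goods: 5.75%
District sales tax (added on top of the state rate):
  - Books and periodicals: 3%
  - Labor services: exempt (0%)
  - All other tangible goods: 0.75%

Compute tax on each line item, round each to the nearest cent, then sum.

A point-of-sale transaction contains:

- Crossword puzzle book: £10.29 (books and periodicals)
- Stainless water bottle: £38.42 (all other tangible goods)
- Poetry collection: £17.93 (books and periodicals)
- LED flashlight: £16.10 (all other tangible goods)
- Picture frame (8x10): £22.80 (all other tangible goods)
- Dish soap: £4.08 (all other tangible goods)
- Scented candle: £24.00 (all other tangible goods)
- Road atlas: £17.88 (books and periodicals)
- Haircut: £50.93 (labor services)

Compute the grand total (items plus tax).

Crossword puzzle book £10.29: books and periodicals → 0% + 3% district = 3% → £0.31
Stainless water bottle £38.42: all other tangible goods → 5.75% + 0.75% district = 6.5% → £2.50
Poetry collection £17.93: books and periodicals → 0% + 3% district = 3% → £0.54
LED flashlight £16.10: all other tangible goods → 5.75% + 0.75% district = 6.5% → £1.05
Picture frame (8x10) £22.80: all other tangible goods → 5.75% + 0.75% district = 6.5% → £1.48
Dish soap £4.08: all other tangible goods → 5.75% + 0.75% district = 6.5% → £0.27
Scented candle £24.00: all other tangible goods → 5.75% + 0.75% district = 6.5% → £1.56
Road atlas £17.88: books and periodicals → 0% + 3% district = 3% → £0.54
Haircut £50.93: labor services → 4.75% + 0% district = 4.75% → £2.42
Subtotal = £202.43; tax = £10.67; total due = £213.10

£213.10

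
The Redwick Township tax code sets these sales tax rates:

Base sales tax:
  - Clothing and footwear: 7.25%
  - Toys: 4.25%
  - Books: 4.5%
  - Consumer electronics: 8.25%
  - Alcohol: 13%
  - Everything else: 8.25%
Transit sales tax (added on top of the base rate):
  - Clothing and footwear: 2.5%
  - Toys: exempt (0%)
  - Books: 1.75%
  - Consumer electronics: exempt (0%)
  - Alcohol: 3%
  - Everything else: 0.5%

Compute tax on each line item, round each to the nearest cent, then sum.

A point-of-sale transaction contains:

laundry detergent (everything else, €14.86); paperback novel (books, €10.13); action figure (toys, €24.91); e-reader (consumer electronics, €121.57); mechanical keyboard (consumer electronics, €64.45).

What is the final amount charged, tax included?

Laundry detergent €14.86: everything else → 8.25% + 0.5% transit = 8.75% → €1.30
Paperback novel €10.13: books → 4.5% + 1.75% transit = 6.25% → €0.63
Action figure €24.91: toys → 4.25% + 0% transit = 4.25% → €1.06
E-reader €121.57: consumer electronics → 8.25% + 0% transit = 8.25% → €10.03
Mechanical keyboard €64.45: consumer electronics → 8.25% + 0% transit = 8.25% → €5.32
Subtotal = €235.92; tax = €18.34; total due = €254.26

€254.26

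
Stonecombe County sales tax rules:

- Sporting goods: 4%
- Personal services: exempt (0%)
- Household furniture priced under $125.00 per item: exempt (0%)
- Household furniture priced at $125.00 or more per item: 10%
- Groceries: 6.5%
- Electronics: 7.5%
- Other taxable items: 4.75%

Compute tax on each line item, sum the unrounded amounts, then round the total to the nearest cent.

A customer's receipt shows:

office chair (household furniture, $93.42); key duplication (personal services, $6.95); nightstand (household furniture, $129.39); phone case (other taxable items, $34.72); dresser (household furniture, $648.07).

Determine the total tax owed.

$79.40

Office chair $93.42: household furniture, under $125.00 → 0% → $0.00
Key duplication $6.95: personal services → 0% → $0.00
Nightstand $129.39: household furniture, $125.00 or more → 10% → $12.939
Phone case $34.72: other taxable items → 4.75% → $1.6492
Dresser $648.07: household furniture, $125.00 or more → 10% → $64.807
Unrounded tax sum = $79.3952 → $79.40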